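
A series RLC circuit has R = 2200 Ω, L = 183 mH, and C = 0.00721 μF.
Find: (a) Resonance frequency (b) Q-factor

Step 1 — Resonance condition Im(Z)=0 gives ω₀ = 1/√(LC).
Step 2 — ω₀ = 1/√(0.183·7.21e-09) = 2.753e+04 rad/s.
Step 3 — f₀ = ω₀/(2π) = 4382 Hz.
Step 4 — Series Q: Q = ω₀L/R = 2.753e+04·0.183/2200 = 2.29.

(a) f₀ = 4382 Hz  (b) Q = 2.29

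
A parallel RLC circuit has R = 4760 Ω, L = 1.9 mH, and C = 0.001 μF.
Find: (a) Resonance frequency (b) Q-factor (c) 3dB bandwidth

Step 1 — Resonance: ω₀ = 1/√(LC) = 1/√(0.0019·1e-09) = 7.255e+05 rad/s.
Step 2 — f₀ = ω₀/(2π) = 1.155e+05 Hz.
Step 3 — Parallel Q: Q = R/(ω₀L) = 4760/(7.255e+05·0.0019) = 3.453.
Step 4 — Bandwidth: Δω = ω₀/Q = 2.101e+05 rad/s; BW = Δω/(2π) = 3.344e+04 Hz.

(a) f₀ = 1.155e+05 Hz  (b) Q = 3.453  (c) BW = 3.344e+04 Hz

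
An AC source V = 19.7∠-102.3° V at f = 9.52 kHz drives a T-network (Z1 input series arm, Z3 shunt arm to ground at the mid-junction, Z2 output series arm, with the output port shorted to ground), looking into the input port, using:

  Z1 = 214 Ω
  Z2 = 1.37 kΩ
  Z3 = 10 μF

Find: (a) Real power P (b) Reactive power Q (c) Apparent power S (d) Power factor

Step 1 — Angular frequency: ω = 2π·f = 2π·9520 = 5.982e+04 rad/s.
Step 2 — Component impedances:
  Z1: Z = R = 214 Ω
  Z2: Z = R = 1370 Ω
  Z3: Z = 1/(jωC) = -j/(ω·C) = 0 - j1.672 Ω
Step 3 — With the output port shorted to ground, the output series arm Z2 runs from the junction to ground; the shunt arm Z3 also runs from the junction to ground. They appear in parallel: Z3 || Z2 = 0.00204 - j1.672 Ω.
Step 4 — Series with input arm Z1: Z_in = Z1 + (Z3 || Z2) = 214 - j1.672 Ω = 214∠-0.4° Ω.
Step 5 — Source phasor: V = 19.7∠-102.3° V = -4.197 - j19.25 V.
Step 6 — Current: I = V / Z = -0.01891 - j0.09009 A = 0.09205∠-101.9° A.
Step 7 — Complex power: S = V·I* = 1.813 - j0.01417 VA.
Step 8 — Real power: P = Re(S) = 1.813 W.
Step 9 — Reactive power: Q = Im(S) = -0.01417 VAR.
Step 10 — Apparent power: |S| = 1.813 VA.
Step 11 — Power factor: PF = P/|S| = 1 (leading).

(a) P = 1.813 W  (b) Q = -0.01417 VAR  (c) S = 1.813 VA  (d) PF = 1 (leading)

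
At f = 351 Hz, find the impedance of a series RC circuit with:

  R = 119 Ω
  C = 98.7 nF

Step 1 — Angular frequency: ω = 2π·f = 2π·351 = 2205 rad/s.
Step 2 — Component impedances:
  R: Z = R = 119 Ω
  C: Z = 1/(jωC) = -j/(ω·C) = 0 - j4594 Ω
Step 3 — Series combination: Z_total = R + C = 119 - j4594 Ω = 4596∠-88.5° Ω.

Z = 119 - j4594 Ω = 4596∠-88.5° Ω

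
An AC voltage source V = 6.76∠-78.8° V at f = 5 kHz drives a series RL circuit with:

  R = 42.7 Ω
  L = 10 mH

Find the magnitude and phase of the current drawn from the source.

Step 1 — Angular frequency: ω = 2π·f = 2π·5000 = 3.142e+04 rad/s.
Step 2 — Component impedances:
  R: Z = R = 42.7 Ω
  L: Z = jωL = j·3.142e+04·0.01 = 0 + j314.2 Ω
Step 3 — Series combination: Z_total = R + L = 42.7 + j314.2 Ω = 317∠82.3° Ω.
Step 4 — Source phasor: V = 6.76∠-78.8° V = 1.313 - j6.631 V.
Step 5 — Ohm's law: I = V / Z_total = (1.313 - j6.631) / (42.7 + j314.2) = -0.02017 - j0.006921 A.
Step 6 — Convert to polar: |I| = 0.02132 A, ∠I = -161.1°.

I = 0.02132∠-161.1° A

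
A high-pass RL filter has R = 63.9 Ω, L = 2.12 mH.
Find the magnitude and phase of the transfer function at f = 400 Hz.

Step 1 — Angular frequency: ω = 2π·400 = 2513 rad/s.
Step 2 — Transfer function: H(jω) = jωL/(R + jωL).
Step 3 — Numerator jωL = j·5.328; denominator R + jωL = 63.9 + j5.328.
Step 4 — H = 0.006905 + j0.08281.
Step 5 — Magnitude: |H| = 0.08309 (-21.6 dB); phase: φ = 85.2°.

|H| = 0.08309 (-21.6 dB), φ = 85.2°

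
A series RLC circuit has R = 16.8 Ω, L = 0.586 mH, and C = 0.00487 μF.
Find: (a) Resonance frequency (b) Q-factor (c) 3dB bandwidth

Step 1 — Resonance: ω₀ = 1/√(LC) = 1/√(0.000586·4.87e-09) = 5.92e+05 rad/s.
Step 2 — f₀ = ω₀/(2π) = 9.421e+04 Hz.
Step 3 — Series Q: Q = ω₀L/R = 5.92e+05·0.000586/16.8 = 20.65.
Step 4 — Bandwidth: Δω = ω₀/Q = 2.867e+04 rad/s; BW = Δω/(2π) = 4563 Hz.

(a) f₀ = 9.421e+04 Hz  (b) Q = 20.65  (c) BW = 4563 Hz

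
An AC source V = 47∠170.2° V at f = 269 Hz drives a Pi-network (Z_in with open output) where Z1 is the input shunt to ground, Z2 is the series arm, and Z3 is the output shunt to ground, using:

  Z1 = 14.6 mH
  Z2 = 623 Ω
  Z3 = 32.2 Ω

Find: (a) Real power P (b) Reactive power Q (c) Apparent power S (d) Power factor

Step 1 — Angular frequency: ω = 2π·f = 2π·269 = 1690 rad/s.
Step 2 — Component impedances:
  Z1: Z = jωL = j·1690·0.0146 = 0 + j24.68 Ω
  Z2: Z = R = 623 Ω
  Z3: Z = R = 32.2 Ω
Step 3 — With open output, the series arm Z2 and the output shunt Z3 appear in series to ground: Z2 + Z3 = 655.2 Ω.
Step 4 — Parallel with input shunt Z1: Z_in = Z1 || (Z2 + Z3) = 0.9281 + j24.64 Ω = 24.66∠87.8° Ω.
Step 5 — Source phasor: V = 47∠170.2° V = -46.31 + j8 V.
Step 6 — Current: I = V / Z = 0.2535 + j1.889 A = 1.906∠82.4° A.
Step 7 — Complex power: S = V·I* = 3.371 + j89.52 VA.
Step 8 — Real power: P = Re(S) = 3.371 W.
Step 9 — Reactive power: Q = Im(S) = 89.52 VAR.
Step 10 — Apparent power: |S| = 89.58 VA.
Step 11 — Power factor: PF = P/|S| = 0.03764 (lagging).

(a) P = 3.371 W  (b) Q = 89.52 VAR  (c) S = 89.58 VA  (d) PF = 0.03764 (lagging)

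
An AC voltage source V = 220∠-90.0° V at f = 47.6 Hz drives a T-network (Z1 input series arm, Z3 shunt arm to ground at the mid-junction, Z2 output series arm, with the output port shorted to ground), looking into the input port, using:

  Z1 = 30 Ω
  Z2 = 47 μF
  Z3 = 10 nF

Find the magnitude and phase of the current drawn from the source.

Step 1 — Angular frequency: ω = 2π·f = 2π·47.6 = 299.1 rad/s.
Step 2 — Component impedances:
  Z1: Z = R = 30 Ω
  Z2: Z = 1/(jωC) = -j/(ω·C) = 0 - j71.14 Ω
  Z3: Z = 1/(jωC) = -j/(ω·C) = 0 - j3.344e+05 Ω
Step 3 — With the output port shorted to ground, the output series arm Z2 runs from the junction to ground; the shunt arm Z3 also runs from the junction to ground. They appear in parallel: Z3 || Z2 = 0 - j71.13 Ω.
Step 4 — Series with input arm Z1: Z_in = Z1 + (Z3 || Z2) = 30 - j71.13 Ω = 77.19∠-67.1° Ω.
Step 5 — Source phasor: V = 220∠-90.0° V = 0 - j220 V.
Step 6 — Ohm's law: I = V / Z_total = (0 - j220) / (30 - j71.13) = 2.626 - j1.108 A.
Step 7 — Convert to polar: |I| = 2.85 A, ∠I = -22.9°.

I = 2.85∠-22.9° A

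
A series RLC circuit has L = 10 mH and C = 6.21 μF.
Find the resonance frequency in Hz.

Step 1 — Resonance condition Im(Z)=0 gives ω₀ = 1/√(LC).
Step 2 — ω₀ = 1/√(0.01·6.21e-06) = 4013 rad/s.
Step 3 — f₀ = ω₀/(2π) = 638.7 Hz.

f₀ = 638.7 Hz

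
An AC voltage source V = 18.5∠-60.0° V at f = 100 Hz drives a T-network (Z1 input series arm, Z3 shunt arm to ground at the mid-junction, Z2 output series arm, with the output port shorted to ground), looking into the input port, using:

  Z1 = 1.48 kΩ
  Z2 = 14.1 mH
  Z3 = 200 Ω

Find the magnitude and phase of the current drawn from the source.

Step 1 — Angular frequency: ω = 2π·f = 2π·100 = 628.3 rad/s.
Step 2 — Component impedances:
  Z1: Z = R = 1480 Ω
  Z2: Z = jωL = j·628.3·0.0141 = 0 + j8.859 Ω
  Z3: Z = R = 200 Ω
Step 3 — With the output port shorted to ground, the output series arm Z2 runs from the junction to ground; the shunt arm Z3 also runs from the junction to ground. They appear in parallel: Z3 || Z2 = 0.3917 + j8.842 Ω.
Step 4 — Series with input arm Z1: Z_in = Z1 + (Z3 || Z2) = 1480 + j8.842 Ω = 1480∠0.3° Ω.
Step 5 — Source phasor: V = 18.5∠-60.0° V = 9.25 - j16.02 V.
Step 6 — Ohm's law: I = V / Z_total = (9.25 - j16.02) / (1480 + j8.842) = 0.006183 - j0.01086 A.
Step 7 — Convert to polar: |I| = 0.0125 A, ∠I = -60.3°.

I = 0.0125∠-60.3° A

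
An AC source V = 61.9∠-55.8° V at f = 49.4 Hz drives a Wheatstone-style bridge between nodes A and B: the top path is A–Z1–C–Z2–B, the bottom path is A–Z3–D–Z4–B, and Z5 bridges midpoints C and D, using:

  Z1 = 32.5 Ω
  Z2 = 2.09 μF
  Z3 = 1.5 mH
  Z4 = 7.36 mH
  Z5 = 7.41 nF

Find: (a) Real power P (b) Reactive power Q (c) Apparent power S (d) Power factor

Step 1 — Angular frequency: ω = 2π·f = 2π·49.4 = 310.4 rad/s.
Step 2 — Component impedances:
  Z1: Z = R = 32.5 Ω
  Z2: Z = 1/(jωC) = -j/(ω·C) = 0 - j1542 Ω
  Z3: Z = jωL = j·310.4·0.0015 = 0 + j0.4656 Ω
  Z4: Z = jωL = j·310.4·0.00736 = 0 + j2.284 Ω
  Z5: Z = 1/(jωC) = -j/(ω·C) = 0 - j4.348e+05 Ω
Step 3 — Bridge requires nodal analysis (the Z5 bridge couples midpoints C and D, so the two paths cannot be reduced to a simple series/parallel combination). Setting node B to ground and injecting 1 A at node A, the 3-node admittance system at A, C, D solves to V_A = Z_AB = 0.0001039 + j2.755 Ω = 2.755∠90.0° Ω.
Step 4 — Source phasor: V = 61.9∠-55.8° V = 34.79 - j51.2 V.
Step 5 — Current: I = V / Z = -18.58 - j12.63 A = 22.47∠-145.8° A.
Step 6 — Complex power: S = V·I* = 0.05244 + j1391 VA.
Step 7 — Real power: P = Re(S) = 0.05244 W.
Step 8 — Reactive power: Q = Im(S) = 1391 VAR.
Step 9 — Apparent power: |S| = 1391 VA.
Step 10 — Power factor: PF = P/|S| = 3.771e-05 (lagging).

(a) P = 0.05244 W  (b) Q = 1391 VAR  (c) S = 1391 VA  (d) PF = 3.771e-05 (lagging)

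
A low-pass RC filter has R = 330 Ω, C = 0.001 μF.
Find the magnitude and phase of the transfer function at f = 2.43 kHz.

Step 1 — Angular frequency: ω = 2π·2430 = 1.527e+04 rad/s.
Step 2 — Transfer function: H(jω) = 1/(1 + jωRC).
Step 3 — Denominator: 1 + jωRC = 1 + j·1.527e+04·330·1e-09 = 1 + j0.005038.
Step 4 — H = 1 - j0.005038.
Step 5 — Magnitude: |H| = 1 (-0.0 dB); phase: φ = -0.3°.

|H| = 1 (-0.0 dB), φ = -0.3°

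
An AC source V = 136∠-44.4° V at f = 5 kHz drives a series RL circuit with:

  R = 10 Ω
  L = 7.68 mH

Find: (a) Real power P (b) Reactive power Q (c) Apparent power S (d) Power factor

Step 1 — Angular frequency: ω = 2π·f = 2π·5000 = 3.142e+04 rad/s.
Step 2 — Component impedances:
  R: Z = R = 10 Ω
  L: Z = jωL = j·3.142e+04·0.00768 = 0 + j241.3 Ω
Step 3 — Series combination: Z_total = R + L = 10 + j241.3 Ω = 241.5∠87.6° Ω.
Step 4 — Source phasor: V = 136∠-44.4° V = 97.17 - j95.15 V.
Step 5 — Current: I = V / Z = -0.377 - j0.4184 A = 0.5632∠-132.0° A.
Step 6 — Complex power: S = V·I* = 3.172 + j76.53 VA.
Step 7 — Real power: P = Re(S) = 3.172 W.
Step 8 — Reactive power: Q = Im(S) = 76.53 VAR.
Step 9 — Apparent power: |S| = 76.59 VA.
Step 10 — Power factor: PF = P/|S| = 0.04141 (lagging).

(a) P = 3.172 W  (b) Q = 76.53 VAR  (c) S = 76.59 VA  (d) PF = 0.04141 (lagging)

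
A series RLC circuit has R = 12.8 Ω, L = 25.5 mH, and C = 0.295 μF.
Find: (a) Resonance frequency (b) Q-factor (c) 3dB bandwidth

Step 1 — Resonance: ω₀ = 1/√(LC) = 1/√(0.0255·2.95e-07) = 1.153e+04 rad/s.
Step 2 — f₀ = ω₀/(2π) = 1835 Hz.
Step 3 — Series Q: Q = ω₀L/R = 1.153e+04·0.0255/12.8 = 22.97.
Step 4 — Bandwidth: Δω = ω₀/Q = 502 rad/s; BW = Δω/(2π) = 79.89 Hz.

(a) f₀ = 1835 Hz  (b) Q = 22.97  (c) BW = 79.89 Hz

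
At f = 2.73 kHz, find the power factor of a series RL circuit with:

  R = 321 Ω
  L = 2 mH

Step 1 — Angular frequency: ω = 2π·f = 2π·2730 = 1.715e+04 rad/s.
Step 2 — Component impedances:
  R: Z = R = 321 Ω
  L: Z = jωL = j·1.715e+04·0.002 = 0 + j34.31 Ω
Step 3 — Series combination: Z_total = R + L = 321 + j34.31 Ω = 322.8∠6.1° Ω.
Step 4 — Power factor: PF = cos(φ) = Re(Z)/|Z| = 321/322.83 = 0.9943.
Step 5 — Type: Im(Z) = 34.31 ⇒ lagging (phase φ = 6.1°).

PF = 0.9943 (lagging, φ = 6.1°)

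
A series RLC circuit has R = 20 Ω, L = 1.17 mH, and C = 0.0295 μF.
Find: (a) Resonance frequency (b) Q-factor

Step 1 — Resonance condition Im(Z)=0 gives ω₀ = 1/√(LC).
Step 2 — ω₀ = 1/√(0.00117·2.95e-08) = 1.702e+05 rad/s.
Step 3 — f₀ = ω₀/(2π) = 2.709e+04 Hz.
Step 4 — Series Q: Q = ω₀L/R = 1.702e+05·0.00117/20 = 9.958.

(a) f₀ = 2.709e+04 Hz  (b) Q = 9.958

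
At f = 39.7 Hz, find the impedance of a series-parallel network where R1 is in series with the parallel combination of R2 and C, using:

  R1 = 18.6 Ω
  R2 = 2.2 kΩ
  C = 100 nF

Step 1 — Angular frequency: ω = 2π·f = 2π·39.7 = 249.4 rad/s.
Step 2 — Component impedances:
  R1: Z = R = 18.6 Ω
  R2: Z = R = 2200 Ω
  C: Z = 1/(jωC) = -j/(ω·C) = 0 - j4.009e+04 Ω
Step 3 — Parallel branch: R2 || C = 1/(1/R2 + 1/C) = 2193 - j120.4 Ω.
Step 4 — Series with R1: Z_total = R1 + (R2 || C) = 2212 - j120.4 Ω = 2215∠-3.1° Ω.

Z = 2212 - j120.4 Ω = 2215∠-3.1° Ω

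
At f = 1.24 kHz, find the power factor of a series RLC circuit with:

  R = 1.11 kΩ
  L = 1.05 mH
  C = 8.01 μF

Step 1 — Angular frequency: ω = 2π·f = 2π·1240 = 7791 rad/s.
Step 2 — Component impedances:
  R: Z = R = 1110 Ω
  L: Z = jωL = j·7791·0.00105 = 0 + j8.181 Ω
  C: Z = 1/(jωC) = -j/(ω·C) = 0 - j16.02 Ω
Step 3 — Series combination: Z_total = R + L + C = 1110 - j7.843 Ω = 1110∠-0.4° Ω.
Step 4 — Power factor: PF = cos(φ) = Re(Z)/|Z| = 1110/1110 = 1.
Step 5 — Type: Im(Z) = -7.843 ⇒ leading (phase φ = -0.4°).

PF = 1 (leading, φ = -0.4°)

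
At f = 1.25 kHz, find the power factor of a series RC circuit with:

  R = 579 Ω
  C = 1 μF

Step 1 — Angular frequency: ω = 2π·f = 2π·1250 = 7854 rad/s.
Step 2 — Component impedances:
  R: Z = R = 579 Ω
  C: Z = 1/(jωC) = -j/(ω·C) = 0 - j127.3 Ω
Step 3 — Series combination: Z_total = R + C = 579 - j127.3 Ω = 592.8∠-12.4° Ω.
Step 4 — Power factor: PF = cos(φ) = Re(Z)/|Z| = 579/592.8 = 0.9767.
Step 5 — Type: Im(Z) = -127.3 ⇒ leading (phase φ = -12.4°).

PF = 0.9767 (leading, φ = -12.4°)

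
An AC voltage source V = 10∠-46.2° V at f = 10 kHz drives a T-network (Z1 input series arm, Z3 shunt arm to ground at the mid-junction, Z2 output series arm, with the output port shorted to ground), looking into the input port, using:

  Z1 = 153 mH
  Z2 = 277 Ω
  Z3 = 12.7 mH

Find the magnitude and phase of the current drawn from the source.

Step 1 — Angular frequency: ω = 2π·f = 2π·1e+04 = 6.283e+04 rad/s.
Step 2 — Component impedances:
  Z1: Z = jωL = j·6.283e+04·0.153 = 0 + j9613 Ω
  Z2: Z = R = 277 Ω
  Z3: Z = jωL = j·6.283e+04·0.0127 = 0 + j798 Ω
Step 3 — With the output port shorted to ground, the output series arm Z2 runs from the junction to ground; the shunt arm Z3 also runs from the junction to ground. They appear in parallel: Z3 || Z2 = 247.2 + j85.82 Ω.
Step 4 — Series with input arm Z1: Z_in = Z1 + (Z3 || Z2) = 247.2 + j9699 Ω = 9702∠88.5° Ω.
Step 5 — Source phasor: V = 10∠-46.2° V = 6.921 - j7.218 V.
Step 6 — Ohm's law: I = V / Z_total = (6.921 - j7.218) / (247.2 + j9699) = -0.0007255 - j0.0007321 A.
Step 7 — Convert to polar: |I| = 0.001031 A, ∠I = -134.7°.

I = 0.001031∠-134.7° A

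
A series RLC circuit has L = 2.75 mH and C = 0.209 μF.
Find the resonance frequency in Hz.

Step 1 — Resonance condition Im(Z)=0 gives ω₀ = 1/√(LC).
Step 2 — ω₀ = 1/√(0.00275·2.09e-07) = 4.171e+04 rad/s.
Step 3 — f₀ = ω₀/(2π) = 6639 Hz.

f₀ = 6639 Hz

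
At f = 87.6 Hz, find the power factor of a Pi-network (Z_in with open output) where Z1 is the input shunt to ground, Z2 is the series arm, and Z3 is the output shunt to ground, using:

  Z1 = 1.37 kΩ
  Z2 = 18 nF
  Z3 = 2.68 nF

Step 1 — Angular frequency: ω = 2π·f = 2π·87.6 = 550.4 rad/s.
Step 2 — Component impedances:
  Z1: Z = R = 1370 Ω
  Z2: Z = 1/(jωC) = -j/(ω·C) = 0 - j1.009e+05 Ω
  Z3: Z = 1/(jωC) = -j/(ω·C) = 0 - j6.779e+05 Ω
Step 3 — With open output, the series arm Z2 and the output shunt Z3 appear in series to ground: Z2 + Z3 = 0 - j7.789e+05 Ω.
Step 4 — Parallel with input shunt Z1: Z_in = Z1 || (Z2 + Z3) = 1370 - j2.41 Ω = 1370∠-0.1° Ω.
Step 5 — Power factor: PF = cos(φ) = Re(Z)/|Z| = 1370/1370 = 1.
Step 6 — Type: Im(Z) = -2.41 ⇒ leading (phase φ = -0.1°).

PF = 1 (leading, φ = -0.1°)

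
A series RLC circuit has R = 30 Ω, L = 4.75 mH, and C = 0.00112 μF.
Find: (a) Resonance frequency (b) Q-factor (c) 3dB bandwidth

Step 1 — Resonance condition Im(Z)=0 gives ω₀ = 1/√(LC).
Step 2 — ω₀ = 1/√(0.00475·1.12e-09) = 4.336e+05 rad/s.
Step 3 — f₀ = ω₀/(2π) = 6.9e+04 Hz.
Step 4 — Series Q: Q = ω₀L/R = 4.336e+05·0.00475/30 = 68.65.
Step 5 — 3dB bandwidth: Δω = ω₀/Q = 6316 rad/s; BW = Δω/(2π) = 1005 Hz.

(a) f₀ = 6.9e+04 Hz  (b) Q = 68.65  (c) BW = 1005 Hz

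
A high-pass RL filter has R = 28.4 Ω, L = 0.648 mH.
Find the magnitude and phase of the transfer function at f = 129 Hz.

Step 1 — Angular frequency: ω = 2π·129 = 810.5 rad/s.
Step 2 — Transfer function: H(jω) = jωL/(R + jωL).
Step 3 — Numerator jωL = j·0.5252; denominator R + jωL = 28.4 + j0.5252.
Step 4 — H = 0.0003419 + j0.01849.
Step 5 — Magnitude: |H| = 0.01849 (-34.7 dB); phase: φ = 88.9°.

|H| = 0.01849 (-34.7 dB), φ = 88.9°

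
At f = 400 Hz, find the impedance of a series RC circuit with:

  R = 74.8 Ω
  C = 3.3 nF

Step 1 — Angular frequency: ω = 2π·f = 2π·400 = 2513 rad/s.
Step 2 — Component impedances:
  R: Z = R = 74.8 Ω
  C: Z = 1/(jωC) = -j/(ω·C) = 0 - j1.206e+05 Ω
Step 3 — Series combination: Z_total = R + C = 74.8 - j1.206e+05 Ω = 1.206e+05∠-90.0° Ω.

Z = 74.8 - j1.206e+05 Ω = 1.206e+05∠-90.0° Ω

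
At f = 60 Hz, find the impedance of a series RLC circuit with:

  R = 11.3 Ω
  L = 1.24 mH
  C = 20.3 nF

Step 1 — Angular frequency: ω = 2π·f = 2π·60 = 377 rad/s.
Step 2 — Component impedances:
  R: Z = R = 11.3 Ω
  L: Z = jωL = j·377·0.00124 = 0 + j0.4675 Ω
  C: Z = 1/(jωC) = -j/(ω·C) = 0 - j1.307e+05 Ω
Step 3 — Series combination: Z_total = R + L + C = 11.3 - j1.307e+05 Ω = 1.307e+05∠-90.0° Ω.

Z = 11.3 - j1.307e+05 Ω = 1.307e+05∠-90.0° Ω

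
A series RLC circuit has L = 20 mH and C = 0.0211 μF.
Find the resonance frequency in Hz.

Step 1 — Resonance condition Im(Z)=0 gives ω₀ = 1/√(LC).
Step 2 — ω₀ = 1/√(0.02·2.11e-08) = 4.868e+04 rad/s.
Step 3 — f₀ = ω₀/(2π) = 7748 Hz.

f₀ = 7748 Hz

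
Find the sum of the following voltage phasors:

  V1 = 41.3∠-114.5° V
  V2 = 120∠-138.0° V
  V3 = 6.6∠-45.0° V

Step 1 — Convert each phasor to rectangular form:
  V1 = 41.3·(cos(-114.5°) + j·sin(-114.5°)) = -17.13 - j37.58 V
  V2 = 120·(cos(-138.0°) + j·sin(-138.0°)) = -89.18 - j80.3 V
  V3 = 6.6·(cos(-45.0°) + j·sin(-45.0°)) = 4.667 - j4.667 V
Step 2 — Sum components: V_total = -101.6 - j122.5 V.
Step 3 — Convert to polar: |V_total| = 159.2 V, ∠V_total = -129.7°.

V_total = 159.2∠-129.7° V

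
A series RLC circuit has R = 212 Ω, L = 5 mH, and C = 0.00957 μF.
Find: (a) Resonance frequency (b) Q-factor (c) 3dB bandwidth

Step 1 — Resonance condition Im(Z)=0 gives ω₀ = 1/√(LC).
Step 2 — ω₀ = 1/√(0.005·9.57e-09) = 1.446e+05 rad/s.
Step 3 — f₀ = ω₀/(2π) = 2.301e+04 Hz.
Step 4 — Series Q: Q = ω₀L/R = 1.446e+05·0.005/212 = 3.41.
Step 5 — 3dB bandwidth: Δω = ω₀/Q = 4.24e+04 rad/s; BW = Δω/(2π) = 6748 Hz.

(a) f₀ = 2.301e+04 Hz  (b) Q = 3.41  (c) BW = 6748 Hz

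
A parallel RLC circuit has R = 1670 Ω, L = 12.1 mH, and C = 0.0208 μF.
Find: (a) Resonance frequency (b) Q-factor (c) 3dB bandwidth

Step 1 — Resonance: ω₀ = 1/√(LC) = 1/√(0.0121·2.08e-08) = 6.303e+04 rad/s.
Step 2 — f₀ = ω₀/(2π) = 1.003e+04 Hz.
Step 3 — Parallel Q: Q = R/(ω₀L) = 1670/(6.303e+04·0.0121) = 2.19.
Step 4 — Bandwidth: Δω = ω₀/Q = 2.879e+04 rad/s; BW = Δω/(2π) = 4582 Hz.

(a) f₀ = 1.003e+04 Hz  (b) Q = 2.19  (c) BW = 4582 Hz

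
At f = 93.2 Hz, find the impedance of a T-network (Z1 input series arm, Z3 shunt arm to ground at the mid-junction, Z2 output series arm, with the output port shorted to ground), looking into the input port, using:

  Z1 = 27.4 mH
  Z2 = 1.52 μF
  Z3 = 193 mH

Step 1 — Angular frequency: ω = 2π·f = 2π·93.2 = 585.6 rad/s.
Step 2 — Component impedances:
  Z1: Z = jωL = j·585.6·0.0274 = 0 + j16.05 Ω
  Z2: Z = 1/(jωC) = -j/(ω·C) = 0 - j1123 Ω
  Z3: Z = jωL = j·585.6·0.193 = 0 + j113 Ω
Step 3 — With the output port shorted to ground, the output series arm Z2 runs from the junction to ground; the shunt arm Z3 also runs from the junction to ground. They appear in parallel: Z3 || Z2 = 0 + j125.7 Ω.
Step 4 — Series with input arm Z1: Z_in = Z1 + (Z3 || Z2) = 0 + j141.7 Ω = 141.7∠90.0° Ω.

Z = 0 + j141.7 Ω = 141.7∠90.0° Ω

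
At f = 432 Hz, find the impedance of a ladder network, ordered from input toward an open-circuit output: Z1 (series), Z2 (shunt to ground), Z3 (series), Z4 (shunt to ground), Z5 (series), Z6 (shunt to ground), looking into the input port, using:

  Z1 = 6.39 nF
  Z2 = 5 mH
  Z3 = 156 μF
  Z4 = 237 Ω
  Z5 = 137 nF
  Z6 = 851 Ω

Step 1 — Angular frequency: ω = 2π·f = 2π·432 = 2714 rad/s.
Step 2 — Component impedances:
  Z1: Z = 1/(jωC) = -j/(ω·C) = 0 - j5.765e+04 Ω
  Z2: Z = jωL = j·2714·0.005 = 0 + j13.57 Ω
  Z3: Z = 1/(jωC) = -j/(ω·C) = 0 - j2.362 Ω
  Z4: Z = R = 237 Ω
  Z5: Z = 1/(jωC) = -j/(ω·C) = 0 - j2689 Ω
  Z6: Z = R = 851 Ω
Step 3 — Ladder network (open output): work backward from the far end, alternating series and parallel combinations. Z_in = 0.8011 - j5.764e+04 Ω = 5.764e+04∠-90.0° Ω.

Z = 0.8011 - j5.764e+04 Ω = 5.764e+04∠-90.0° Ω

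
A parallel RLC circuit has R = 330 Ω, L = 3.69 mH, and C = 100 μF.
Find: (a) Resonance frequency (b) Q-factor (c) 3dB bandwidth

Step 1 — Resonance: ω₀ = 1/√(LC) = 1/√(0.00369·0.0001) = 1646 rad/s.
Step 2 — f₀ = ω₀/(2π) = 262 Hz.
Step 3 — Parallel Q: Q = R/(ω₀L) = 330/(1646·0.00369) = 54.33.
Step 4 — Bandwidth: Δω = ω₀/Q = 30.3 rad/s; BW = Δω/(2π) = 4.823 Hz.

(a) f₀ = 262 Hz  (b) Q = 54.33  (c) BW = 4.823 Hz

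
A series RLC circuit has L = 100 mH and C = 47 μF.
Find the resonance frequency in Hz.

Step 1 — Resonance condition Im(Z)=0 gives ω₀ = 1/√(LC).
Step 2 — ω₀ = 1/√(0.1·4.7e-05) = 461.3 rad/s.
Step 3 — f₀ = ω₀/(2π) = 73.41 Hz.

f₀ = 73.41 Hz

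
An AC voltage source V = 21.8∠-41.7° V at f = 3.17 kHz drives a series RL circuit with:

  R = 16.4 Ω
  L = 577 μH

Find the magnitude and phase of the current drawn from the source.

Step 1 — Angular frequency: ω = 2π·f = 2π·3170 = 1.992e+04 rad/s.
Step 2 — Component impedances:
  R: Z = R = 16.4 Ω
  L: Z = jωL = j·1.992e+04·0.000577 = 0 + j11.49 Ω
Step 3 — Series combination: Z_total = R + L = 16.4 + j11.49 Ω = 20.03∠35.0° Ω.
Step 4 — Source phasor: V = 21.8∠-41.7° V = 16.28 - j14.5 V.
Step 5 — Ohm's law: I = V / Z_total = (16.28 - j14.5) / (16.4 + j11.49) = 0.25 - j1.059 A.
Step 6 — Convert to polar: |I| = 1.089 A, ∠I = -76.7°.

I = 1.089∠-76.7° A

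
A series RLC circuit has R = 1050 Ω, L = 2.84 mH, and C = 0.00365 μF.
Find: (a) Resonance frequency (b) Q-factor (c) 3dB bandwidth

Step 1 — Resonance: ω₀ = 1/√(LC) = 1/√(0.00284·3.65e-09) = 3.106e+05 rad/s.
Step 2 — f₀ = ω₀/(2π) = 4.943e+04 Hz.
Step 3 — Series Q: Q = ω₀L/R = 3.106e+05·0.00284/1050 = 0.8401.
Step 4 — Bandwidth: Δω = ω₀/Q = 3.697e+05 rad/s; BW = Δω/(2π) = 5.884e+04 Hz.

(a) f₀ = 4.943e+04 Hz  (b) Q = 0.8401  (c) BW = 5.884e+04 Hz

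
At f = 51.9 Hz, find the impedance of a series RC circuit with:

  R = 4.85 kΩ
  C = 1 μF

Step 1 — Angular frequency: ω = 2π·f = 2π·51.9 = 326.1 rad/s.
Step 2 — Component impedances:
  R: Z = R = 4850 Ω
  C: Z = 1/(jωC) = -j/(ω·C) = 0 - j3067 Ω
Step 3 — Series combination: Z_total = R + C = 4850 - j3067 Ω = 5738∠-32.3° Ω.

Z = 4850 - j3067 Ω = 5738∠-32.3° Ω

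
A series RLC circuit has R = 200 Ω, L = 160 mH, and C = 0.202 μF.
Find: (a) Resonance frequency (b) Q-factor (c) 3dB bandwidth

Step 1 — Resonance: ω₀ = 1/√(LC) = 1/√(0.16·2.02e-07) = 5562 rad/s.
Step 2 — f₀ = ω₀/(2π) = 885.3 Hz.
Step 3 — Series Q: Q = ω₀L/R = 5562·0.16/200 = 4.45.
Step 4 — Bandwidth: Δω = ω₀/Q = 1250 rad/s; BW = Δω/(2π) = 198.9 Hz.

(a) f₀ = 885.3 Hz  (b) Q = 4.45  (c) BW = 198.9 Hz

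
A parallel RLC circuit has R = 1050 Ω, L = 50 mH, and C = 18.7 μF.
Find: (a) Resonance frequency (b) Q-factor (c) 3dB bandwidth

Step 1 — Resonance: ω₀ = 1/√(LC) = 1/√(0.05·1.87e-05) = 1034 rad/s.
Step 2 — f₀ = ω₀/(2π) = 164.6 Hz.
Step 3 — Parallel Q: Q = R/(ω₀L) = 1050/(1034·0.05) = 20.31.
Step 4 — Bandwidth: Δω = ω₀/Q = 50.93 rad/s; BW = Δω/(2π) = 8.106 Hz.

(a) f₀ = 164.6 Hz  (b) Q = 20.31  (c) BW = 8.106 Hz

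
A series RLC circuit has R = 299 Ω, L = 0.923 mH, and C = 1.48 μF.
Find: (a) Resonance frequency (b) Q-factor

Step 1 — Resonance condition Im(Z)=0 gives ω₀ = 1/√(LC).
Step 2 — ω₀ = 1/√(0.000923·1.48e-06) = 2.706e+04 rad/s.
Step 3 — f₀ = ω₀/(2π) = 4306 Hz.
Step 4 — Series Q: Q = ω₀L/R = 2.706e+04·0.000923/299 = 0.08352.

(a) f₀ = 4306 Hz  (b) Q = 0.08352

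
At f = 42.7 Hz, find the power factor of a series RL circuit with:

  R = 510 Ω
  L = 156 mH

Step 1 — Angular frequency: ω = 2π·f = 2π·42.7 = 268.3 rad/s.
Step 2 — Component impedances:
  R: Z = R = 510 Ω
  L: Z = jωL = j·268.3·0.156 = 0 + j41.85 Ω
Step 3 — Series combination: Z_total = R + L = 510 + j41.85 Ω = 511.7∠4.7° Ω.
Step 4 — Power factor: PF = cos(φ) = Re(Z)/|Z| = 510/511.7145 = 0.9966.
Step 5 — Type: Im(Z) = 41.85 ⇒ lagging (phase φ = 4.7°).

PF = 0.9966 (lagging, φ = 4.7°)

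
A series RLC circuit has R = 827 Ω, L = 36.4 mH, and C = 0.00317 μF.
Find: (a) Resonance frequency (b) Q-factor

Step 1 — Resonance condition Im(Z)=0 gives ω₀ = 1/√(LC).
Step 2 — ω₀ = 1/√(0.0364·3.17e-09) = 9.309e+04 rad/s.
Step 3 — f₀ = ω₀/(2π) = 1.482e+04 Hz.
Step 4 — Series Q: Q = ω₀L/R = 9.309e+04·0.0364/827 = 4.097.

(a) f₀ = 1.482e+04 Hz  (b) Q = 4.097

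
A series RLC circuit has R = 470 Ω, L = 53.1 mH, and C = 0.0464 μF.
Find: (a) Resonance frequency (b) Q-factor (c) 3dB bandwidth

Step 1 — Resonance: ω₀ = 1/√(LC) = 1/√(0.0531·4.64e-08) = 2.015e+04 rad/s.
Step 2 — f₀ = ω₀/(2π) = 3206 Hz.
Step 3 — Series Q: Q = ω₀L/R = 2.015e+04·0.0531/470 = 2.276.
Step 4 — Bandwidth: Δω = ω₀/Q = 8851 rad/s; BW = Δω/(2π) = 1409 Hz.

(a) f₀ = 3206 Hz  (b) Q = 2.276  (c) BW = 1409 Hz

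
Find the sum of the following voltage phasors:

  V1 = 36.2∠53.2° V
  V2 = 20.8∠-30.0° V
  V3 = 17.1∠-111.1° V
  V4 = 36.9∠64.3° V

Step 1 — Convert each phasor to rectangular form:
  V1 = 36.2·(cos(53.2°) + j·sin(53.2°)) = 21.68 + j28.99 V
  V2 = 20.8·(cos(-30.0°) + j·sin(-30.0°)) = 18.01 - j10.4 V
  V3 = 17.1·(cos(-111.1°) + j·sin(-111.1°)) = -6.156 - j15.95 V
  V4 = 36.9·(cos(64.3°) + j·sin(64.3°)) = 16 + j33.25 V
Step 2 — Sum components: V_total = 49.54 + j35.88 V.
Step 3 — Convert to polar: |V_total| = 61.17 V, ∠V_total = 35.9°.

V_total = 61.17∠35.9° V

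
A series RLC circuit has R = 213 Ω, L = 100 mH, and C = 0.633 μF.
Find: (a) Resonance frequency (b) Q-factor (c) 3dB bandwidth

Step 1 — Resonance condition Im(Z)=0 gives ω₀ = 1/√(LC).
Step 2 — ω₀ = 1/√(0.1·6.33e-07) = 3975 rad/s.
Step 3 — f₀ = ω₀/(2π) = 632.6 Hz.
Step 4 — Series Q: Q = ω₀L/R = 3975·0.1/213 = 1.866.
Step 5 — 3dB bandwidth: Δω = ω₀/Q = 2130 rad/s; BW = Δω/(2π) = 339 Hz.

(a) f₀ = 632.6 Hz  (b) Q = 1.866  (c) BW = 339 Hz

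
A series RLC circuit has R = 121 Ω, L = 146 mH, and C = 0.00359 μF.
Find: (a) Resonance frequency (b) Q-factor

Step 1 — Resonance condition Im(Z)=0 gives ω₀ = 1/√(LC).
Step 2 — ω₀ = 1/√(0.146·3.59e-09) = 4.368e+04 rad/s.
Step 3 — f₀ = ω₀/(2π) = 6952 Hz.
Step 4 — Series Q: Q = ω₀L/R = 4.368e+04·0.146/121 = 52.7.

(a) f₀ = 6952 Hz  (b) Q = 52.7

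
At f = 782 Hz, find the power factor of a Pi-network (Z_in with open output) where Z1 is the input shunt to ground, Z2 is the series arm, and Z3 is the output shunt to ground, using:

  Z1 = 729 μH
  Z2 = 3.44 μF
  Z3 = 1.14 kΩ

Step 1 — Angular frequency: ω = 2π·f = 2π·782 = 4913 rad/s.
Step 2 — Component impedances:
  Z1: Z = jωL = j·4913·0.000729 = 0 + j3.582 Ω
  Z2: Z = 1/(jωC) = -j/(ω·C) = 0 - j59.16 Ω
  Z3: Z = R = 1140 Ω
Step 3 — With open output, the series arm Z2 and the output shunt Z3 appear in series to ground: Z2 + Z3 = 1140 - j59.16 Ω.
Step 4 — Parallel with input shunt Z1: Z_in = Z1 || (Z2 + Z3) = 0.01123 + j3.582 Ω = 3.582∠89.8° Ω.
Step 5 — Power factor: PF = cos(φ) = Re(Z)/|Z| = 0.011228/3.5825 = 0.003134.
Step 6 — Type: Im(Z) = 3.582 ⇒ lagging (phase φ = 89.8°).

PF = 0.003134 (lagging, φ = 89.8°)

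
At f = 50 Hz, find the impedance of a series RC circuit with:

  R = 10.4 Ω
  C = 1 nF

Step 1 — Angular frequency: ω = 2π·f = 2π·50 = 314.2 rad/s.
Step 2 — Component impedances:
  R: Z = R = 10.4 Ω
  C: Z = 1/(jωC) = -j/(ω·C) = 0 - j3.183e+06 Ω
Step 3 — Series combination: Z_total = R + C = 10.4 - j3.183e+06 Ω = 3.183e+06∠-90.0° Ω.

Z = 10.4 - j3.183e+06 Ω = 3.183e+06∠-90.0° Ω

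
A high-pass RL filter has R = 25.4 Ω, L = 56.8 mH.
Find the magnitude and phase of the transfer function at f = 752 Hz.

Step 1 — Angular frequency: ω = 2π·752 = 4725 rad/s.
Step 2 — Transfer function: H(jω) = jωL/(R + jωL).
Step 3 — Numerator jωL = j·268.4; denominator R + jωL = 25.4 + j268.4.
Step 4 — H = 0.9911 + j0.0938.
Step 5 — Magnitude: |H| = 0.9956 (-0.0 dB); phase: φ = 5.4°.

|H| = 0.9956 (-0.0 dB), φ = 5.4°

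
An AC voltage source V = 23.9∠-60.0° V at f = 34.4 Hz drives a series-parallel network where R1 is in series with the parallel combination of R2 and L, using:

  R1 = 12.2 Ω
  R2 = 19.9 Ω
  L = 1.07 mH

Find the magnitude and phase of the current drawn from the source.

Step 1 — Angular frequency: ω = 2π·f = 2π·34.4 = 216.1 rad/s.
Step 2 — Component impedances:
  R1: Z = R = 12.2 Ω
  R2: Z = R = 19.9 Ω
  L: Z = jωL = j·216.1·0.00107 = 0 + j0.2313 Ω
Step 3 — Parallel branch: R2 || L = 1/(1/R2 + 1/L) = 0.002687 + j0.2312 Ω.
Step 4 — Series with R1: Z_total = R1 + (R2 || L) = 12.2 + j0.2312 Ω = 12.2∠1.1° Ω.
Step 5 — Source phasor: V = 23.9∠-60.0° V = 11.95 - j20.7 V.
Step 6 — Ohm's law: I = V / Z_total = (11.95 - j20.7) / (12.2 + j0.2312) = 0.9468 - j1.714 A.
Step 7 — Convert to polar: |I| = 1.958 A, ∠I = -61.1°.

I = 1.958∠-61.1° A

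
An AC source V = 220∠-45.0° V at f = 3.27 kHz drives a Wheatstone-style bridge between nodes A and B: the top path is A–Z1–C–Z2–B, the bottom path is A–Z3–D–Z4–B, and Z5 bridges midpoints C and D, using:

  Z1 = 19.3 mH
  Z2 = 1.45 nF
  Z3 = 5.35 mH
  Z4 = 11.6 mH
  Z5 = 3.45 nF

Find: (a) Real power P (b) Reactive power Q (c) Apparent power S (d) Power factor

Step 1 — Angular frequency: ω = 2π·f = 2π·3270 = 2.055e+04 rad/s.
Step 2 — Component impedances:
  Z1: Z = jωL = j·2.055e+04·0.0193 = 0 + j396.5 Ω
  Z2: Z = 1/(jωC) = -j/(ω·C) = 0 - j3.357e+04 Ω
  Z3: Z = jωL = j·2.055e+04·0.00535 = 0 + j109.9 Ω
  Z4: Z = jωL = j·2.055e+04·0.0116 = 0 + j238.3 Ω
  Z5: Z = 1/(jωC) = -j/(ω·C) = 0 - j1.411e+04 Ω
Step 3 — Bridge requires nodal analysis (the Z5 bridge couples midpoints C and D, so the two paths cannot be reduced to a simple series/parallel combination). Setting node B to ground and injecting 1 A at node A, the 3-node admittance system at A, C, D solves to V_A = Z_AB = 0 + j352.9 Ω = 352.9∠90.0° Ω.
Step 4 — Source phasor: V = 220∠-45.0° V = 155.6 - j155.6 V.
Step 5 — Current: I = V / Z = -0.4408 - j0.4408 A = 0.6234∠-135.0° A.
Step 6 — Complex power: S = V·I* = 0 + j137.1 VA.
Step 7 — Real power: P = Re(S) = 0 W.
Step 8 — Reactive power: Q = Im(S) = 137.1 VAR.
Step 9 — Apparent power: |S| = 137.1 VA.
Step 10 — Power factor: PF = P/|S| = 0 (lagging).

(a) P = 0 W  (b) Q = 137.1 VAR  (c) S = 137.1 VA  (d) PF = 0 (lagging)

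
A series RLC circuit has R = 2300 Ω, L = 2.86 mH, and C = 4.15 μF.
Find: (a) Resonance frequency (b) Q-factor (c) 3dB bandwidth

Step 1 — Resonance: ω₀ = 1/√(LC) = 1/√(0.00286·4.15e-06) = 9179 rad/s.
Step 2 — f₀ = ω₀/(2π) = 1461 Hz.
Step 3 — Series Q: Q = ω₀L/R = 9179·0.00286/2300 = 0.01141.
Step 4 — Bandwidth: Δω = ω₀/Q = 8.042e+05 rad/s; BW = Δω/(2π) = 1.28e+05 Hz.

(a) f₀ = 1461 Hz  (b) Q = 0.01141  (c) BW = 1.28e+05 Hz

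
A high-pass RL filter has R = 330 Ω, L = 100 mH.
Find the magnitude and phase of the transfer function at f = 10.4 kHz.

Step 1 — Angular frequency: ω = 2π·1.04e+04 = 6.535e+04 rad/s.
Step 2 — Transfer function: H(jω) = jωL/(R + jωL).
Step 3 — Numerator jωL = j·6535; denominator R + jωL = 330 + j6535.
Step 4 — H = 0.9975 + j0.05037.
Step 5 — Magnitude: |H| = 0.9987 (-0.0 dB); phase: φ = 2.9°.

|H| = 0.9987 (-0.0 dB), φ = 2.9°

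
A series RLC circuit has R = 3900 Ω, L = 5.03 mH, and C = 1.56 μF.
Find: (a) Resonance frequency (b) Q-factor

Step 1 — Resonance condition Im(Z)=0 gives ω₀ = 1/√(LC).
Step 2 — ω₀ = 1/√(0.00503·1.56e-06) = 1.129e+04 rad/s.
Step 3 — f₀ = ω₀/(2π) = 1797 Hz.
Step 4 — Series Q: Q = ω₀L/R = 1.129e+04·0.00503/3900 = 0.01456.

(a) f₀ = 1797 Hz  (b) Q = 0.01456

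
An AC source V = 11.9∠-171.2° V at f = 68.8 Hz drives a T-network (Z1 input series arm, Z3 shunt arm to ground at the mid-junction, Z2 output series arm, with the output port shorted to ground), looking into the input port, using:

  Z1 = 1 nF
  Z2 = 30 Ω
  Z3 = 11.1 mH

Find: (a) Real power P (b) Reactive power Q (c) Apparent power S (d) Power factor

Step 1 — Angular frequency: ω = 2π·f = 2π·68.8 = 432.3 rad/s.
Step 2 — Component impedances:
  Z1: Z = 1/(jωC) = -j/(ω·C) = 0 - j2.313e+06 Ω
  Z2: Z = R = 30 Ω
  Z3: Z = jωL = j·432.3·0.0111 = 0 + j4.798 Ω
Step 3 — With the output port shorted to ground, the output series arm Z2 runs from the junction to ground; the shunt arm Z3 also runs from the junction to ground. They appear in parallel: Z3 || Z2 = 0.7483 + j4.679 Ω.
Step 4 — Series with input arm Z1: Z_in = Z1 + (Z3 || Z2) = 0.7483 - j2.313e+06 Ω = 2.313e+06∠-90.0° Ω.
Step 5 — Source phasor: V = 11.9∠-171.2° V = -11.76 - j1.821 V.
Step 6 — Current: I = V / Z = 7.87e-07 - j5.084e-06 A = 5.144e-06∠-81.2° A.
Step 7 — Complex power: S = V·I* = 1.98e-11 - j6.122e-05 VA.
Step 8 — Real power: P = Re(S) = 1.98e-11 W.
Step 9 — Reactive power: Q = Im(S) = -6.122e-05 VAR.
Step 10 — Apparent power: |S| = 6.122e-05 VA.
Step 11 — Power factor: PF = P/|S| = 3.235e-07 (leading).

(a) P = 1.98e-11 W  (b) Q = -6.122e-05 VAR  (c) S = 6.122e-05 VA  (d) PF = 3.235e-07 (leading)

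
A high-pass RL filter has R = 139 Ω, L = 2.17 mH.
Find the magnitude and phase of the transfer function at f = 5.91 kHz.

Step 1 — Angular frequency: ω = 2π·5910 = 3.713e+04 rad/s.
Step 2 — Transfer function: H(jω) = jωL/(R + jωL).
Step 3 — Numerator jωL = j·80.58; denominator R + jωL = 139 + j80.58.
Step 4 — H = 0.2515 + j0.4339.
Step 5 — Magnitude: |H| = 0.5015 (-6.0 dB); phase: φ = 59.9°.

|H| = 0.5015 (-6.0 dB), φ = 59.9°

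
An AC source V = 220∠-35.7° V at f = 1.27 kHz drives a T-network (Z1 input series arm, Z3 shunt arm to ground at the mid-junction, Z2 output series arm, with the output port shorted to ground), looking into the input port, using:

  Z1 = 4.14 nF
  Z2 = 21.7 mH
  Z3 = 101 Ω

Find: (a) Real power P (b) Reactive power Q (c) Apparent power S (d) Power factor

Step 1 — Angular frequency: ω = 2π·f = 2π·1270 = 7980 rad/s.
Step 2 — Component impedances:
  Z1: Z = 1/(jωC) = -j/(ω·C) = 0 - j3.027e+04 Ω
  Z2: Z = jωL = j·7980·0.0217 = 0 + j173.2 Ω
  Z3: Z = R = 101 Ω
Step 3 — With the output port shorted to ground, the output series arm Z2 runs from the junction to ground; the shunt arm Z3 also runs from the junction to ground. They appear in parallel: Z3 || Z2 = 75.36 + j43.96 Ω.
Step 4 — Series with input arm Z1: Z_in = Z1 + (Z3 || Z2) = 75.36 - j3.023e+04 Ω = 3.023e+04∠-89.9° Ω.
Step 5 — Source phasor: V = 220∠-35.7° V = 178.7 - j128.4 V.
Step 6 — Current: I = V / Z = 0.004262 + j0.0059 A = 0.007278∠54.2° A.
Step 7 — Complex power: S = V·I* = 0.003992 - j1.601 VA.
Step 8 — Real power: P = Re(S) = 0.003992 W.
Step 9 — Reactive power: Q = Im(S) = -1.601 VAR.
Step 10 — Apparent power: |S| = 1.601 VA.
Step 11 — Power factor: PF = P/|S| = 0.002493 (leading).

(a) P = 0.003992 W  (b) Q = -1.601 VAR  (c) S = 1.601 VA  (d) PF = 0.002493 (leading)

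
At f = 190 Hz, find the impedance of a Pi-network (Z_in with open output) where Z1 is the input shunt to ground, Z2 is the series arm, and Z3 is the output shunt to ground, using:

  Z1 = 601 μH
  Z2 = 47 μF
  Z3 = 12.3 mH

Step 1 — Angular frequency: ω = 2π·f = 2π·190 = 1194 rad/s.
Step 2 — Component impedances:
  Z1: Z = jωL = j·1194·0.000601 = 0 + j0.7175 Ω
  Z2: Z = 1/(jωC) = -j/(ω·C) = 0 - j17.82 Ω
  Z3: Z = jωL = j·1194·0.0123 = 0 + j14.68 Ω
Step 3 — With open output, the series arm Z2 and the output shunt Z3 appear in series to ground: Z2 + Z3 = 0 - j3.139 Ω.
Step 4 — Parallel with input shunt Z1: Z_in = Z1 || (Z2 + Z3) = 0 + j0.9301 Ω = 0.9301∠90.0° Ω.

Z = 0 + j0.9301 Ω = 0.9301∠90.0° Ω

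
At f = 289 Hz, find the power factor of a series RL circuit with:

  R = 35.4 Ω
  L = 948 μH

Step 1 — Angular frequency: ω = 2π·f = 2π·289 = 1816 rad/s.
Step 2 — Component impedances:
  R: Z = R = 35.4 Ω
  L: Z = jωL = j·1816·0.000948 = 0 + j1.721 Ω
Step 3 — Series combination: Z_total = R + L = 35.4 + j1.721 Ω = 35.44∠2.8° Ω.
Step 4 — Power factor: PF = cos(φ) = Re(Z)/|Z| = 35.4/35.442 = 0.9988.
Step 5 — Type: Im(Z) = 1.721 ⇒ lagging (phase φ = 2.8°).

PF = 0.9988 (lagging, φ = 2.8°)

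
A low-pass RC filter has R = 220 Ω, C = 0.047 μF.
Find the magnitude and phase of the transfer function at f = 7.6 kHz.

Step 1 — Angular frequency: ω = 2π·7600 = 4.775e+04 rad/s.
Step 2 — Transfer function: H(jω) = 1/(1 + jωRC).
Step 3 — Denominator: 1 + jωRC = 1 + j·4.775e+04·220·4.7e-08 = 1 + j0.4938.
Step 4 — H = 0.804 - j0.397.
Step 5 — Magnitude: |H| = 0.8967 (-0.9 dB); phase: φ = -26.3°.

|H| = 0.8967 (-0.9 dB), φ = -26.3°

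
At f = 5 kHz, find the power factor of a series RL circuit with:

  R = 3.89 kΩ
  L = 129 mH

Step 1 — Angular frequency: ω = 2π·f = 2π·5000 = 3.142e+04 rad/s.
Step 2 — Component impedances:
  R: Z = R = 3890 Ω
  L: Z = jωL = j·3.142e+04·0.129 = 0 + j4053 Ω
Step 3 — Series combination: Z_total = R + L = 3890 + j4053 Ω = 5617∠46.2° Ω.
Step 4 — Power factor: PF = cos(φ) = Re(Z)/|Z| = 3890/5617 = 0.6925.
Step 5 — Type: Im(Z) = 4053 ⇒ lagging (phase φ = 46.2°).

PF = 0.6925 (lagging, φ = 46.2°)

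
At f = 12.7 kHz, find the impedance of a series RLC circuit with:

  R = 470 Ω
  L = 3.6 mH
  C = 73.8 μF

Step 1 — Angular frequency: ω = 2π·f = 2π·1.27e+04 = 7.98e+04 rad/s.
Step 2 — Component impedances:
  R: Z = R = 470 Ω
  L: Z = jωL = j·7.98e+04·0.0036 = 0 + j287.3 Ω
  C: Z = 1/(jωC) = -j/(ω·C) = 0 - j0.1698 Ω
Step 3 — Series combination: Z_total = R + L + C = 470 + j287.1 Ω = 550.7∠31.4° Ω.

Z = 470 + j287.1 Ω = 550.7∠31.4° Ω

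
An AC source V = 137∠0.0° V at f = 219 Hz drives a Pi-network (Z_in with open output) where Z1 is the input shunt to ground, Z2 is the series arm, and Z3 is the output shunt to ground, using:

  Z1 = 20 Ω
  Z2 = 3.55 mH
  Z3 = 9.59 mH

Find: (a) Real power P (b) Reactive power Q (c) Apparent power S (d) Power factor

Step 1 — Angular frequency: ω = 2π·f = 2π·219 = 1376 rad/s.
Step 2 — Component impedances:
  Z1: Z = R = 20 Ω
  Z2: Z = jωL = j·1376·0.00355 = 0 + j4.885 Ω
  Z3: Z = jωL = j·1376·0.00959 = 0 + j13.2 Ω
Step 3 — With open output, the series arm Z2 and the output shunt Z3 appear in series to ground: Z2 + Z3 = 0 + j18.08 Ω.
Step 4 — Parallel with input shunt Z1: Z_in = Z1 || (Z2 + Z3) = 8.995 + j9.949 Ω = 13.41∠47.9° Ω.
Step 5 — Source phasor: V = 137∠0.0° V = 137 V.
Step 6 — Current: I = V / Z = 6.85 - j7.577 A = 10.21∠-47.9° A.
Step 7 — Complex power: S = V·I* = 938.5 + j1038 VA.
Step 8 — Real power: P = Re(S) = 938.5 W.
Step 9 — Reactive power: Q = Im(S) = 1038 VAR.
Step 10 — Apparent power: |S| = 1399 VA.
Step 11 — Power factor: PF = P/|S| = 0.6706 (lagging).

(a) P = 938.5 W  (b) Q = 1038 VAR  (c) S = 1399 VA  (d) PF = 0.6706 (lagging)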